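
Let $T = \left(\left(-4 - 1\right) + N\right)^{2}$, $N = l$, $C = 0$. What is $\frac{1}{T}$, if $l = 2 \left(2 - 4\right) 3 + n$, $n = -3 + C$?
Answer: $\frac{1}{400} \approx 0.0025$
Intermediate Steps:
$n = -3$ ($n = -3 + 0 = -3$)
$l = -15$ ($l = 2 \left(2 - 4\right) 3 - 3 = 2 \left(-2\right) 3 - 3 = \left(-4\right) 3 - 3 = -12 - 3 = -15$)
$N = -15$
$T = 400$ ($T = \left(\left(-4 - 1\right) - 15\right)^{2} = \left(-5 - 15\right)^{2} = \left(-20\right)^{2} = 400$)
$\frac{1}{T} = \frac{1}{400}$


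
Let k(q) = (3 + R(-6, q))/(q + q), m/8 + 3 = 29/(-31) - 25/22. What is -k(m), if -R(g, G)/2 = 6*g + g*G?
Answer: -46819/9224 ≈ -5.0758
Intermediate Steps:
R(g, G) = -12*g - 2*G*g (R(g, G) = -2*(6*g + g*G) = -2*(6*g + G*g) = -12*g - 2*G*g)
m = -13836/341 (m = -24 + 8*(29/(-31) - 25/22) = -24 + 8*(29*(-1/31) - 25*1/22) = -24 + 8*(-29/31 - 25/22) = -24 + 8*(-1413/682) = -24 - 5652/341 = -13836/341 ≈ -40.575)
k(q) = (75 + 12*q)/(2*q) (k(q) = (3 - 2*(-6)*(6 + q))/(q + q) = (3 + (72 + 12*q))/((2*q)) = (75 + 12*q)*(1/(2*q)) = (75 + 12*q)/(2*q))
-k(m) = -(6 + 75/(2*(-13836/341))) = -(6 + (75/2)*(-341/13836)) = -(6 - 8525/9224) = -1*46819/9224 = -46819/9224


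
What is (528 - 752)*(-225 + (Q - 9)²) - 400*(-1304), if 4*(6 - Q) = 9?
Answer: 565826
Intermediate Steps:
Q = 15/4 (Q = 6 - ¼*9 = 6 - 9/4 = 15/4 ≈ 3.7500)
(528 - 752)*(-225 + (Q - 9)²) - 400*(-1304) = (528 - 752)*(-225 + (15/4 - 9)²) - 400*(-1304) = -224*(-225 + (-21/4)²) + 521600 = -224*(-225 + 441/16) + 521600 = -224*(-3159/16) + 521600 = 44226 + 521600 = 565826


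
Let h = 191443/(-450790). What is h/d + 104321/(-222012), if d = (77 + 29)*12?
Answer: -712627061069/1515509097840 ≈ -0.47022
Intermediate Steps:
d = 1272 (d = 106*12 = 1272)
h = -191443/450790 (h = 191443*(-1/450790) = -191443/450790 ≈ -0.42468)
h/d + 104321/(-222012) = -191443/450790/1272 + 104321/(-222012) = -191443/450790*1/1272 + 104321*(-1/222012) = -191443/573404880 - 14903/31716 = -712627061069/1515509097840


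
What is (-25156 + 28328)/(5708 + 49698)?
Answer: 122/2131 ≈ 0.057250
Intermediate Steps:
(-25156 + 28328)/(5708 + 49698) = 3172/55406 = 3172*(1/55406) = 122/2131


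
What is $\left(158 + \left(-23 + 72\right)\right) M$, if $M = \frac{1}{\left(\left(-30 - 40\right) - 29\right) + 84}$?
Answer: $- \frac{69}{5} \approx -13.8$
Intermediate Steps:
$M = - \frac{1}{15}$ ($M = \frac{1}{\left(-70 - 29\right) + 84} = \frac{1}{-99 + 84} = \frac{1}{-15} = - \frac{1}{15} \approx -0.066667$)
$\left(158 + \left(-23 + 72\right)\right) M = \left(158 + \left(-23 + 72\right)\right) \left(- \frac{1}{15}\right) = \left(158 + 49\right) \left(- \frac{1}{15}\right) = 207 \left(- \frac{1}{15}\right) = - \frac{69}{5}$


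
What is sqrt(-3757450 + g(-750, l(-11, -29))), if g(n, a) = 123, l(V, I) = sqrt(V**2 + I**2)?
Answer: I*sqrt(3757327) ≈ 1938.4*I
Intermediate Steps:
l(V, I) = sqrt(I**2 + V**2)
sqrt(-3757450 + g(-750, l(-11, -29))) = sqrt(-3757450 + 123) = sqrt(-3757327) = I*sqrt(3757327)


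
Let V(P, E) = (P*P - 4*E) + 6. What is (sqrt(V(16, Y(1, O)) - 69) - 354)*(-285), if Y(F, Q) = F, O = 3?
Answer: 100890 - 855*sqrt(21) ≈ 96972.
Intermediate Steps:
V(P, E) = 6 + P**2 - 4*E (V(P, E) = (P**2 - 4*E) + 6 = 6 + P**2 - 4*E)
(sqrt(V(16, Y(1, O)) - 69) - 354)*(-285) = (sqrt((6 + 16**2 - 4*1) - 69) - 354)*(-285) = (sqrt((6 + 256 - 4) - 69) - 354)*(-285) = (sqrt(258 - 69) - 354)*(-285) = (sqrt(189) - 354)*(-285) = (3*sqrt(21) - 354)*(-285) = (-354 + 3*sqrt(21))*(-285) = 100890 - 855*sqrt(21)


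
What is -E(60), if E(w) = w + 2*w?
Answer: -180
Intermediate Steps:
E(w) = 3*w
-E(60) = -3*60 = -1*180 = -180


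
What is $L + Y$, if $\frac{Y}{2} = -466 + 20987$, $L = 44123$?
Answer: $85165$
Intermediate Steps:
$Y = 41042$ ($Y = 2 \left(-466 + 20987\right) = 2 \cdot 20521 = 41042$)
$L + Y = 44123 + 41042 = 85165$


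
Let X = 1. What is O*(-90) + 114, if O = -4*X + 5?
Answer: 24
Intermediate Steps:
O = 1 (O = -4*1 + 5 = -4 + 5 = 1)
O*(-90) + 114 = 1*(-90) + 114 = -90 + 114 = 24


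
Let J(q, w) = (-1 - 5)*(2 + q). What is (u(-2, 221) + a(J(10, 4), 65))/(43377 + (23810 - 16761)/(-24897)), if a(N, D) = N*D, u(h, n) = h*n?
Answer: -63761217/539975060 ≈ -0.11808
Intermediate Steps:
J(q, w) = -12 - 6*q (J(q, w) = -6*(2 + q) = -12 - 6*q)
a(N, D) = D*N
(u(-2, 221) + a(J(10, 4), 65))/(43377 + (23810 - 16761)/(-24897)) = (-2*221 + 65*(-12 - 6*10))/(43377 + (23810 - 16761)/(-24897)) = (-442 + 65*(-12 - 60))/(43377 + 7049*(-1/24897)) = (-442 + 65*(-72))/(43377 - 7049/24897) = (-442 - 4680)/(1079950120/24897) = -5122*24897/1079950120 = -63761217/539975060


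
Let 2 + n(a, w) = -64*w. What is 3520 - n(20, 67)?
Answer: 7810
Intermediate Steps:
n(a, w) = -2 - 64*w
3520 - n(20, 67) = 3520 - (-2 - 64*67) = 3520 - (-2 - 4288) = 3520 - 1*(-4290) = 3520 + 4290 = 7810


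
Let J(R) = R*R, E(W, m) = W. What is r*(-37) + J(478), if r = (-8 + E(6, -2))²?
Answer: 228336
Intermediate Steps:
J(R) = R²
r = 4 (r = (-8 + 6)² = (-2)² = 4)
r*(-37) + J(478) = 4*(-37) + 478² = -148 + 228484 = 228336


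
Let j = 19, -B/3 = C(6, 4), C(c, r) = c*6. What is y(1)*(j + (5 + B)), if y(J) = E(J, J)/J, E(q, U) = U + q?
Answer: -168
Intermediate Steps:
C(c, r) = 6*c
y(J) = 2 (y(J) = (J + J)/J = (2*J)/J = 2)
B = -108 (B = -18*6 = -3*36 = -108)
y(1)*(j + (5 + B)) = 2*(19 + (5 - 108)) = 2*(19 - 103) = 2*(-84) = -168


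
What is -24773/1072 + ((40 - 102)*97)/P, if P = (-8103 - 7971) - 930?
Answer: -103698271/4557072 ≈ -22.755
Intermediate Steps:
P = -17004 (P = -16074 - 930 = -17004)
-24773/1072 + ((40 - 102)*97)/P = -24773/1072 + ((40 - 102)*97)/(-17004) = -24773*1/1072 - 62*97*(-1/17004) = -24773/1072 - 6014*(-1/17004) = -24773/1072 + 3007/8502 = -103698271/4557072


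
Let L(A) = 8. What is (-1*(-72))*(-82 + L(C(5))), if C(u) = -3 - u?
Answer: -5328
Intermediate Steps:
(-1*(-72))*(-82 + L(C(5))) = (-1*(-72))*(-82 + 8) = 72*(-74) = -5328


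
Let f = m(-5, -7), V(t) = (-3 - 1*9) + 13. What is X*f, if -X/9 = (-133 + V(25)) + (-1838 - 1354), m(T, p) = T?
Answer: -149580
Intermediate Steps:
V(t) = 1 (V(t) = (-3 - 9) + 13 = -12 + 13 = 1)
f = -5
X = 29916 (X = -9*((-133 + 1) + (-1838 - 1354)) = -9*(-132 - 3192) = -9*(-3324) = 29916)
X*f = 29916*(-5) = -149580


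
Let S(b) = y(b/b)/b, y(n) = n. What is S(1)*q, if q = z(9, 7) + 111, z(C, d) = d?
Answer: 118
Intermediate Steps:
S(b) = 1/b (S(b) = (b/b)/b = 1/b)
q = 118 (q = 7 + 111 = 118)
S(1)*q = 118/1 = 1*118 = 118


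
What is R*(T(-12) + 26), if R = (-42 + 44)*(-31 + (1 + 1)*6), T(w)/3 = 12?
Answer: -2356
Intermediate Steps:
T(w) = 36 (T(w) = 3*12 = 36)
R = -38 (R = 2*(-31 + 2*6) = 2*(-31 + 12) = 2*(-19) = -38)
R*(T(-12) + 26) = -38*(36 + 26) = -38*62 = -2356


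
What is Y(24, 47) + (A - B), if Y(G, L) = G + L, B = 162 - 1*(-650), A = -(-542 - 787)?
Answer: 588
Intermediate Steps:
A = 1329 (A = -1*(-1329) = 1329)
B = 812 (B = 162 + 650 = 812)
Y(24, 47) + (A - B) = (24 + 47) + (1329 - 1*812) = 71 + (1329 - 812) = 71 + 517 = 588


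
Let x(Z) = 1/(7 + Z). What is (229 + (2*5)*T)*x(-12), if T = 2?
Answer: -249/5 ≈ -49.800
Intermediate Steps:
(229 + (2*5)*T)*x(-12) = (229 + (2*5)*2)/(7 - 12) = (229 + 10*2)/(-5) = (229 + 20)*(-⅕) = 249*(-⅕) = -249/5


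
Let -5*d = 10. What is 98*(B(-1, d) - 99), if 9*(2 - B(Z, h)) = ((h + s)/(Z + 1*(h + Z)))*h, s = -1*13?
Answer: -28273/3 ≈ -9424.3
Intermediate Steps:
d = -2 (d = -⅕*10 = -2)
s = -13
B(Z, h) = 2 - h*(-13 + h)/(9*(h + 2*Z)) (B(Z, h) = 2 - (h - 13)/(Z + 1*(h + Z))*h/9 = 2 - (-13 + h)/(Z + 1*(Z + h))*h/9 = 2 - (-13 + h)/(Z + (Z + h))*h/9 = 2 - (-13 + h)/(h + 2*Z)*h/9 = 2 - h*(-13 + h)/(9*(h + 2*Z)))
98*(B(-1, d) - 99) = 98*((-1*(-2)² + 31*(-2) + 36*(-1))/(9*(-2 + 2*(-1))) - 99) = 98*((-1*4 - 62 - 36)/(9*(-2 - 2)) - 99) = 98*((⅑)*(-4 - 62 - 36)/(-4) - 99) = 98*((⅑)*(-¼)*(-102) - 99) = 98*(17/6 - 99) = 98*(-577/6) = -28273/3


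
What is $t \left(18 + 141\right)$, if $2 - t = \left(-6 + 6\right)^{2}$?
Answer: $318$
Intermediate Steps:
$t = 2$ ($t = 2 - \left(-6 + 6\right)^{2} = 2 - 0^{2} = 2 - 0 = 2 + 0 = 2$)
$t \left(18 + 141\right) = 2 \left(18 + 141\right) = 2 \cdot 159 = 318$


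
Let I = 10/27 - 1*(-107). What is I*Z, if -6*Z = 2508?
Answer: -1211782/27 ≈ -44881.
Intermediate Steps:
Z = -418 (Z = -⅙*2508 = -418)
I = 2899/27 (I = 10*(1/27) + 107 = 10/27 + 107 = 2899/27 ≈ 107.37)
I*Z = (2899/27)*(-418) = -1211782/27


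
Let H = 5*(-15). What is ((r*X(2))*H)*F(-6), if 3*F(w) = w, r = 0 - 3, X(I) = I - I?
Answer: 0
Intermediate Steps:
X(I) = 0
r = -3
F(w) = w/3
H = -75
((r*X(2))*H)*F(-6) = (-3*0*(-75))*((1/3)*(-6)) = (0*(-75))*(-2) = 0*(-2) = 0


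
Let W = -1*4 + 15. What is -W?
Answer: -11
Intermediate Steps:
W = 11 (W = -4 + 15 = 11)
-W = -1*11 = -11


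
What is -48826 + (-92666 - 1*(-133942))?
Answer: -7550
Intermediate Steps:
-48826 + (-92666 - 1*(-133942)) = -48826 + (-92666 + 133942) = -48826 + 41276 = -7550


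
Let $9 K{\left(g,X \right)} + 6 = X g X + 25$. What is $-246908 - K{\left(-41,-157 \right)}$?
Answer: $- \frac{1211582}{9} \approx -1.3462 \cdot 10^{5}$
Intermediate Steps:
$K{\left(g,X \right)} = \frac{19}{9} + \frac{g X^{2}}{9}$ ($K{\left(g,X \right)} = - \frac{2}{3} + \frac{X g X + 25}{9} = - \frac{2}{3} + \frac{g X^{2} + 25}{9} = - \frac{2}{3} + \frac{25 + g X^{2}}{9} = - \frac{2}{3} + \left(\frac{25}{9} + \frac{g X^{2}}{9}\right) = \frac{19}{9} + \frac{g X^{2}}{9}$)
$-246908 - K{\left(-41,-157 \right)} = -246908 - \left(\frac{19}{9} + \frac{1}{9} \left(-41\right) \left(-157\right)^{2}\right) = -246908 - \left(\frac{19}{9} + \frac{1}{9} \left(-41\right) 24649\right) = -246908 - \left(\frac{19}{9} - \frac{1010609}{9}\right) = -246908 - - \frac{1010590}{9} = -246908 + \frac{1010590}{9} = - \frac{1211582}{9}$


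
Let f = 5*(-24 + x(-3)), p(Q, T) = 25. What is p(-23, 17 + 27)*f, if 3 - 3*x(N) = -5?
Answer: -8000/3 ≈ -2666.7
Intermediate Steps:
x(N) = 8/3 (x(N) = 1 - ⅓*(-5) = 1 + 5/3 = 8/3)
f = -320/3 (f = 5*(-24 + 8/3) = 5*(-64/3) = -320/3 ≈ -106.67)
p(-23, 17 + 27)*f = 25*(-320/3) = -8000/3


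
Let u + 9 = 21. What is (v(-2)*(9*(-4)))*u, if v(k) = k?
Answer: 864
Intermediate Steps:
u = 12 (u = -9 + 21 = 12)
(v(-2)*(9*(-4)))*u = -18*(-4)*12 = -2*(-36)*12 = 72*12 = 864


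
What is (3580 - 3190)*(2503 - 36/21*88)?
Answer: 6421350/7 ≈ 9.1734e+5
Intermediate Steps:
(3580 - 3190)*(2503 - 36/21*88) = 390*(2503 - 36*1/21*88) = 390*(2503 - 12/7*88) = 390*(2503 - 1056/7) = 390*(16465/7) = 6421350/7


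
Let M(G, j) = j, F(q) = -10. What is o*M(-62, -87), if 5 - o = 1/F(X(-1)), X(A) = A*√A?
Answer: -4437/10 ≈ -443.70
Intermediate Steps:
X(A) = A^(3/2)
o = 51/10 (o = 5 - 1/(-10) = 5 - 1*(-⅒) = 5 + ⅒ = 51/10 ≈ 5.1000)
o*M(-62, -87) = (51/10)*(-87) = -4437/10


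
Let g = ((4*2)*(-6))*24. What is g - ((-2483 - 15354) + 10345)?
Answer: 6340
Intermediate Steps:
g = -1152 (g = (8*(-6))*24 = -48*24 = -1152)
g - ((-2483 - 15354) + 10345) = -1152 - ((-2483 - 15354) + 10345) = -1152 - (-17837 + 10345) = -1152 - 1*(-7492) = -1152 + 7492 = 6340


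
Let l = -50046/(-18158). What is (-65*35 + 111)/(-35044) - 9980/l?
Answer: -793806830177/219226503 ≈ -3620.9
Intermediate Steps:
l = 25023/9079 (l = -50046*(-1/18158) = 25023/9079 ≈ 2.7561)
(-65*35 + 111)/(-35044) - 9980/l = (-65*35 + 111)/(-35044) - 9980/25023/9079 = (-2275 + 111)*(-1/35044) - 9980*9079/25023 = -2164*(-1/35044) - 90608420/25023 = 541/8761 - 90608420/25023 = -793806830177/219226503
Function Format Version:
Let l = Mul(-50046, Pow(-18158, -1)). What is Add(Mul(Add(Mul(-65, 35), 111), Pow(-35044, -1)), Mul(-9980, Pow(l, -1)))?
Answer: Rational(-793806830177, 219226503) ≈ -3620.9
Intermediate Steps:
l = Rational(25023, 9079) (l = Mul(-50046, Rational(-1, 18158)) = Rational(25023, 9079) ≈ 2.7561)
Add(Mul(Add(Mul(-65, 35), 111), Pow(-35044, -1)), Mul(-9980, Pow(l, -1))) = Add(Mul(Add(Mul(-65, 35), 111), Pow(-35044, -1)), Mul(-9980, Pow(Rational(25023, 9079), -1))) = Add(Mul(Add(-2275, 111), Rational(-1, 35044)), Mul(-9980, Rational(9079, 25023))) = Add(Mul(-2164, Rational(-1, 35044)), Rational(-90608420, 25023)) = Add(Rational(541, 8761), Rational(-90608420, 25023)) = Rational(-793806830177, 219226503)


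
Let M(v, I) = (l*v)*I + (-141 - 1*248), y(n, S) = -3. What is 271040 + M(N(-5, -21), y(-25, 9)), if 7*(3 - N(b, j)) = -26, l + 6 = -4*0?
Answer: 1895403/7 ≈ 2.7077e+5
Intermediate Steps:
l = -6 (l = -6 - 4*0 = -6 + 0 = -6)
N(b, j) = 47/7 (N(b, j) = 3 - 1/7*(-26) = 3 + 26/7 = 47/7)
M(v, I) = -389 - 6*I*v (M(v, I) = (-6*v)*I + (-141 - 1*248) = -6*I*v + (-141 - 248) = -6*I*v - 389 = -389 - 6*I*v)
271040 + M(N(-5, -21), y(-25, 9)) = 271040 + (-389 - 6*(-3)*47/7) = 271040 + (-389 + 846/7) = 271040 - 1877/7 = 1895403/7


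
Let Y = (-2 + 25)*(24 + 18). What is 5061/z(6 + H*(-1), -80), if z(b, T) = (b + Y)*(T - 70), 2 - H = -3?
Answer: -1687/48350 ≈ -0.034891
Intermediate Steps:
Y = 966 (Y = 23*42 = 966)
H = 5 (H = 2 - 1*(-3) = 2 + 3 = 5)
z(b, T) = (-70 + T)*(966 + b) (z(b, T) = (b + 966)*(T - 70) = (966 + b)*(-70 + T) = (-70 + T)*(966 + b))
5061/z(6 + H*(-1), -80) = 5061/(-67620 - 70*(6 + 5*(-1)) + 966*(-80) - 80*(6 + 5*(-1))) = 5061/(-67620 - 70*(6 - 5) - 77280 - 80*(6 - 5)) = 5061/(-67620 - 70*1 - 77280 - 80*1) = 5061/(-67620 - 70 - 77280 - 80) = 5061/(-145050) = 5061*(-1/145050) = -1687/48350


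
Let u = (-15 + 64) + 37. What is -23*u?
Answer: -1978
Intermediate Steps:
u = 86 (u = 49 + 37 = 86)
-23*u = -23*86 = -1978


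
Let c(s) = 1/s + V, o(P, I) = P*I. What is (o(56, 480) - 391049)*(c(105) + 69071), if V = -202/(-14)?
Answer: -2641671365099/105 ≈ -2.5159e+10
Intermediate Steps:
o(P, I) = I*P
V = 101/7 (V = -202*(-1/14) = 101/7 ≈ 14.429)
c(s) = 101/7 + 1/s (c(s) = 1/s + 101/7 = 101/7 + 1/s)
(o(56, 480) - 391049)*(c(105) + 69071) = (480*56 - 391049)*((101/7 + 1/105) + 69071) = (26880 - 391049)*((101/7 + 1/105) + 69071) = -364169*(1516/105 + 69071) = -364169*7253971/105 = -2641671365099/105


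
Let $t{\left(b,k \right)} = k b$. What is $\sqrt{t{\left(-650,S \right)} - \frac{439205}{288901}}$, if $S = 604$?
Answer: $\frac{13 i \sqrt{193893550162345}}{288901} \approx 626.58 i$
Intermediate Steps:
$t{\left(b,k \right)} = b k$
$\sqrt{t{\left(-650,S \right)} - \frac{439205}{288901}} = \sqrt{\left(-650\right) 604 - \frac{439205}{288901}} = \sqrt{-392600 - \frac{439205}{288901}} = \sqrt{- \frac{113422971805}{288901}} = \frac{13 i \sqrt{193893550162345}}{288901}$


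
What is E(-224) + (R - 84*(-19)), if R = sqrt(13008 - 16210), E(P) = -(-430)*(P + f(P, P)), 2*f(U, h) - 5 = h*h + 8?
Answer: 10695911 + I*sqrt(3202) ≈ 1.0696e+7 + 56.586*I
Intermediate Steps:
f(U, h) = 13/2 + h**2/2 (f(U, h) = 5/2 + (h*h + 8)/2 = 5/2 + (h**2 + 8)/2 = 5/2 + (8 + h**2)/2 = 5/2 + (4 + h**2/2) = 13/2 + h**2/2)
E(P) = 2795 + 215*P**2 + 430*P (E(P) = -(-430)*(P + (13/2 + P**2/2)) = -(-430)*(13/2 + P + P**2/2) = -(-2795 - 430*P - 215*P**2) = 2795 + 215*P**2 + 430*P)
R = I*sqrt(3202) (R = sqrt(-3202) = I*sqrt(3202) ≈ 56.586*I)
E(-224) + (R - 84*(-19)) = (2795 + 215*(-224)**2 + 430*(-224)) + (I*sqrt(3202) - 84*(-19)) = (2795 + 215*50176 - 96320) + (I*sqrt(3202) + 1596) = (2795 + 10787840 - 96320) + (1596 + I*sqrt(3202)) = 10694315 + (1596 + I*sqrt(3202)) = 10695911 + I*sqrt(3202)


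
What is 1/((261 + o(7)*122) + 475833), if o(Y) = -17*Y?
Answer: 1/461576 ≈ 2.1665e-6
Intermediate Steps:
1/((261 + o(7)*122) + 475833) = 1/((261 - 17*7*122) + 475833) = 1/((261 - 119*122) + 475833) = 1/((261 - 14518) + 475833) = 1/(-14257 + 475833) = 1/461576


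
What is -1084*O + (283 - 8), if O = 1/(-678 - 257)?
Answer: 258209/935 ≈ 276.16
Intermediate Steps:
O = -1/935 (O = 1/(-935) = -1/935 ≈ -0.0010695)
-1084*O + (283 - 8) = -1084*(-1/935) + (283 - 8) = 1084/935 + 275 = 258209/935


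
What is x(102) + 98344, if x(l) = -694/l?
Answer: 5015197/51 ≈ 98337.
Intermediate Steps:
x(102) + 98344 = -694/102 + 98344 = -694*1/102 + 98344 = -347/51 + 98344 = 5015197/51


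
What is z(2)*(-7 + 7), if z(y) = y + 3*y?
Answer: 0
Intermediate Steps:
z(y) = 4*y
z(2)*(-7 + 7) = (4*2)*(-7 + 7) = 8*0 = 0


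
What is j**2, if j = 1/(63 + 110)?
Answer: 1/29929 ≈ 3.3412e-5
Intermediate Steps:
j = 1/173 ≈ 0.0057803
j**2 = (1/173)**2 = 1/29929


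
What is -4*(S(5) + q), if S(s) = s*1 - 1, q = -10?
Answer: 24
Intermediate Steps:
S(s) = -1 + s (S(s) = s - 1 = -1 + s)
-4*(S(5) + q) = -4*((-1 + 5) - 10) = -4*(4 - 10) = -4*(-6) = 24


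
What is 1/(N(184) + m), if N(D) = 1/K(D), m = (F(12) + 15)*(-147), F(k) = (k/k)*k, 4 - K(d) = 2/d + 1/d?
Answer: -733/2909093 ≈ -0.00025197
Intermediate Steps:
K(d) = 4 - 3/d (K(d) = 4 - (2/d + 1/d) = 4 - 3/d)
F(k) = k (F(k) = 1*k = k)
m = -3969 (m = (12 + 15)*(-147) = 27*(-147) = -3969)
N(D) = 1/(4 - 3/D)
1/(N(184) + m) = 1/(184/(-3 + 4*184) - 3969) = 1/(184/(-3 + 736) - 3969) = 1/(184/733 - 3969) = 1/(-2909093/733) = -733/2909093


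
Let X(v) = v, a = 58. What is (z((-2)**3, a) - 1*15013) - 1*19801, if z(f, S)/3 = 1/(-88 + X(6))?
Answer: -2854751/82 ≈ -34814.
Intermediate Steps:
z(f, S) = -3/82 (z(f, S) = 3/(-88 + 6) = 3/(-82) = 3*(-1/82) = -3/82)
(z((-2)**3, a) - 1*15013) - 1*19801 = (-3/82 - 1*15013) - 1*19801 = (-3/82 - 15013) - 19801 = -1231069/82 - 19801 = -2854751/82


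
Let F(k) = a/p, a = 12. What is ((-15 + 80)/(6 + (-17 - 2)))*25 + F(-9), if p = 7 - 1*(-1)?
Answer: -247/2 ≈ -123.50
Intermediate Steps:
p = 8 (p = 7 + 1 = 8)
F(k) = 3/2 (F(k) = 12/8 = 12*(⅛) = 3/2)
((-15 + 80)/(6 + (-17 - 2)))*25 + F(-9) = ((-15 + 80)/(6 + (-17 - 2)))*25 + 3/2 = (65/(6 - 19))*25 + 3/2 = (65/(-13))*25 + 3/2 = (65*(-1/13))*25 + 3/2 = -5*25 + 3/2 = -125 + 3/2 = -247/2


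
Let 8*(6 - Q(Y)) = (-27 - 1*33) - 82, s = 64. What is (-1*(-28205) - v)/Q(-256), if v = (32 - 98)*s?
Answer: 129716/95 ≈ 1365.4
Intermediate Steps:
Q(Y) = 95/4 (Q(Y) = 6 - ((-27 - 1*33) - 82)/8 = 6 - ((-27 - 33) - 82)/8 = 6 - (-60 - 82)/8 = 6 - ⅛*(-142) = 6 + 71/4 = 95/4)
v = -4224 (v = (32 - 98)*64 = -66*64 = -4224)
(-1*(-28205) - v)/Q(-256) = (-1*(-28205) - 1*(-4224))/(95/4) = (28205 + 4224)*(4/95) = 32429*(4/95) = 129716/95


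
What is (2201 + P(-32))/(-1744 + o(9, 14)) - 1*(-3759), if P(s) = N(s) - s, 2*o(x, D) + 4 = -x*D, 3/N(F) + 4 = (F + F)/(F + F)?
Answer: 755311/201 ≈ 3757.8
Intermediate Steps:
N(F) = -1 (N(F) = 3/(-4 + (F + F)/(F + F)) = 3/(-4 + (2*F)/((2*F))) = 3/(-4 + (2*F)*(1/(2*F))) = 3/(-4 + 1) = 3/(-3) = 3*(-⅓) = -1)
o(x, D) = -2 - D*x/2 (o(x, D) = -2 + (-x*D)/2 = -2 + (-D*x)/2 = -2 - D*x/2)
P(s) = -1 - s
(2201 + P(-32))/(-1744 + o(9, 14)) - 1*(-3759) = (2201 + (-1 - 1*(-32)))/(-1744 + (-2 - ½*14*9)) - 1*(-3759) = (2201 + (-1 + 32))/(-1744 + (-2 - 63)) + 3759 = (2201 + 31)/(-1744 - 65) + 3759 = 2232/(-1809) + 3759 = 2232*(-1/1809) + 3759 = -248/201 + 3759 = 755311/201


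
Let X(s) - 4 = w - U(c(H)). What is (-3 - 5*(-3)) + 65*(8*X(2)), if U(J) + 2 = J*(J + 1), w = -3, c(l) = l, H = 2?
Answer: -1548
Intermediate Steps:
U(J) = -2 + J*(1 + J) (U(J) = -2 + J*(J + 1) = -2 + J*(1 + J))
X(s) = -3 (X(s) = 4 + (-3 - (-2 + 2 + 2²)) = 4 + (-3 - (-2 + 2 + 4)) = 4 + (-3 - 1*4) = 4 + (-3 - 4) = 4 - 7 = -3)
(-3 - 5*(-3)) + 65*(8*X(2)) = (-3 - 5*(-3)) + 65*(8*(-3)) = (-3 + 15) + 65*(-24) = 12 - 1560 = -1548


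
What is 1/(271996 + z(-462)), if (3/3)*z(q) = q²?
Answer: 1/485440 ≈ 2.0600e-6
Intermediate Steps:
z(q) = q²
1/(271996 + z(-462)) = 1/(271996 + (-462)²) = 1/(271996 + 213444) = 1/485440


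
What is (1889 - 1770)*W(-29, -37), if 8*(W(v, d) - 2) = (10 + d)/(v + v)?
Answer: 113645/464 ≈ 244.92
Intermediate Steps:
W(v, d) = 2 + (10 + d)/(16*v) (W(v, d) = 2 + ((10 + d)/(v + v))/8 = 2 + ((10 + d)/((2*v)))/8 = 2 + ((10 + d)*(1/(2*v)))/8 = 2 + ((10 + d)/(2*v))/8 = 2 + (10 + d)/(16*v))
(1889 - 1770)*W(-29, -37) = (1889 - 1770)*((1/16)*(10 - 37 + 32*(-29))/(-29)) = 119*((1/16)*(-1/29)*(10 - 37 - 928)) = 119*((1/16)*(-1/29)*(-955)) = 119*(955/464) = 113645/464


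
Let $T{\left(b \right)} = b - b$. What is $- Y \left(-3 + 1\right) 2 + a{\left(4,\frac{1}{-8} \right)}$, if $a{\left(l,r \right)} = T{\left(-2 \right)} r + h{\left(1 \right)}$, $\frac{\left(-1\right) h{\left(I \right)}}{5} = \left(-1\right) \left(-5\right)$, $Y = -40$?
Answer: $-185$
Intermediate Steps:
$T{\left(b \right)} = 0$
$h{\left(I \right)} = -25$ ($h{\left(I \right)} = - 5 \left(\left(-1\right) \left(-5\right)\right) = \left(-5\right) 5 = -25$)
$a{\left(l,r \right)} = -25$ ($a{\left(l,r \right)} = 0 r - 25 = 0 - 25 = -25$)
$- Y \left(-3 + 1\right) 2 + a{\left(4,\frac{1}{-8} \right)} = \left(-1\right) \left(-40\right) \left(-3 + 1\right) 2 - 25 = 40 \left(\left(-2\right) 2\right) - 25 = 40 \left(-4\right) - 25 = -160 - 25 = -185$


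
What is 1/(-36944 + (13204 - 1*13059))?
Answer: -1/36799 ≈ -2.7175e-5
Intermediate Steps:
1/(-36944 + (13204 - 1*13059)) = 1/(-36944 + (13204 - 13059)) = 1/(-36944 + 145) = 1/(-36799) = -1/36799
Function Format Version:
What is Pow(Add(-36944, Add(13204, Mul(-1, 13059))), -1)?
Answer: Rational(-1, 36799) ≈ -2.7175e-5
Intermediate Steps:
Pow(Add(-36944, Add(13204, Mul(-1, 13059))), -1) = Pow(Add(-36944, Add(13204, -13059)), -1) = Pow(Add(-36944, 145), -1) = Pow(-36799, -1) = Rational(-1, 36799)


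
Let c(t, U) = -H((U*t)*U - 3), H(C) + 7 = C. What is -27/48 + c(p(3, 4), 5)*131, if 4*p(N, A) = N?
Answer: -18349/16 ≈ -1146.8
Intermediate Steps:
H(C) = -7 + C
p(N, A) = N/4
c(t, U) = 10 - t*U² (c(t, U) = -(-7 + ((U*t)*U - 3)) = -(-7 + (t*U² - 3)) = -(-7 + (-3 + t*U²)) = -(-10 + t*U²) = 10 - t*U²)
-27/48 + c(p(3, 4), 5)*131 = -27/48 + (10 - 1*(¼)*3*5²)*131 = -27*1/48 + (10 - 1*¾*25)*131 = -9/16 + (10 - 75/4)*131 = -9/16 - 35/4*131 = -9/16 - 4585/4 = -18349/16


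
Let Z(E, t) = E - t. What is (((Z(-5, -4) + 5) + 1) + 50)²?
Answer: 3025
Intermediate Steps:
(((Z(-5, -4) + 5) + 1) + 50)² = ((((-5 - 1*(-4)) + 5) + 1) + 50)² = ((((-5 + 4) + 5) + 1) + 50)² = (((-1 + 5) + 1) + 50)² = ((4 + 1) + 50)² = (5 + 50)² = 55² = 3025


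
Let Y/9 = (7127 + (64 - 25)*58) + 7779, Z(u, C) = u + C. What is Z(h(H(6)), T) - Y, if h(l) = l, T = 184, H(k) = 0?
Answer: -154328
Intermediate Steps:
Z(u, C) = C + u
Y = 154512 (Y = 9*((7127 + (64 - 25)*58) + 7779) = 9*((7127 + 39*58) + 7779) = 9*((7127 + 2262) + 7779) = 9*(9389 + 7779) = 9*17168 = 154512)
Z(h(H(6)), T) - Y = (184 + 0) - 1*154512 = 184 - 154512 = -154328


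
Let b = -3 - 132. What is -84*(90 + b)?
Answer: 3780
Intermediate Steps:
b = -135
-84*(90 + b) = -84*(90 - 135) = -84*(-45) = 3780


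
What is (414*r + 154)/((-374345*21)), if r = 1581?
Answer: -654688/7861245 ≈ -0.083280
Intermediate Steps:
(414*r + 154)/((-374345*21)) = (414*1581 + 154)/((-374345*21)) = (654534 + 154)/(-7861245) = 654688*(-1/7861245) = -654688/7861245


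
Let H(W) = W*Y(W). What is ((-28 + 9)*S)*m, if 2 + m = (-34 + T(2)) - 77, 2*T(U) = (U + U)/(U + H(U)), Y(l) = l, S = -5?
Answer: -32110/3 ≈ -10703.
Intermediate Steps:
H(W) = W**2 (H(W) = W*W = W**2)
T(U) = U/(U + U**2) (T(U) = ((U + U)/(U + U**2))/2 = ((2*U)/(U + U**2))/2 = (2*U/(U + U**2))/2 = U/(U + U**2))
m = -338/3 (m = -2 + ((-34 + 1/(1 + 2)) - 77) = -2 + ((-34 + 1/3) - 77) = -2 + (-101/3 - 77) = -2 - 332/3 = -338/3 ≈ -112.67)
((-28 + 9)*S)*m = ((-28 + 9)*(-5))*(-338/3) = -19*(-5)*(-338/3) = 95*(-338/3) = -32110/3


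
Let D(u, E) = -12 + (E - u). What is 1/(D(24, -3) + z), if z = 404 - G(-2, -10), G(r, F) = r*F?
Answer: 1/345 ≈ 0.0028986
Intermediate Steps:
D(u, E) = -12 + E - u
G(r, F) = F*r
z = 384 (z = 404 - (-10)*(-2) = 404 - 1*20 = 404 - 20 = 384)
1/(D(24, -3) + z) = 1/((-12 - 3 - 1*24) + 384) = 1/((-12 - 3 - 24) + 384) = 1/(-39 + 384) = 1/345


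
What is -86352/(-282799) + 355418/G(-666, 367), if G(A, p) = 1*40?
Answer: 50257654531/5655980 ≈ 8885.8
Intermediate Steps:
G(A, p) = 40
-86352/(-282799) + 355418/G(-666, 367) = -86352/(-282799) + 355418/40 = -86352*(-1/282799) + 355418*(1/40) = 86352/282799 + 177709/20 = 50257654531/5655980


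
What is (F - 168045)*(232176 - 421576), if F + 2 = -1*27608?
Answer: 37057057000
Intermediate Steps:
F = -27610 (F = -2 - 1*27608 = -2 - 27608 = -27610)
(F - 168045)*(232176 - 421576) = (-27610 - 168045)*(232176 - 421576) = -195655*(-189400) = 37057057000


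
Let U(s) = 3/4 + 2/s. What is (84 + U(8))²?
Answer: 7225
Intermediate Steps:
U(s) = ¾ + 2/s (U(s) = 3*(¼) + 2/s = ¾ + 2/s)
(84 + U(8))² = (84 + (¾ + 2/8))² = (84 + (¾ + 2*(⅛)))² = (84 + (¾ + ¼))² = (84 + 1)² = 85² = 7225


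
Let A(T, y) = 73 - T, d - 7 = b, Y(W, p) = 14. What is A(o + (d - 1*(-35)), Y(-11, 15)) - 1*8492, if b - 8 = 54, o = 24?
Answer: -8547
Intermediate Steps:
b = 62 (b = 8 + 54 = 62)
d = 69 (d = 7 + 62 = 69)
A(o + (d - 1*(-35)), Y(-11, 15)) - 1*8492 = (73 - (24 + (69 - 1*(-35)))) - 1*8492 = (73 - (24 + (69 + 35))) - 8492 = (73 - (24 + 104)) - 8492 = (73 - 1*128) - 8492 = (73 - 128) - 8492 = -55 - 8492 = -8547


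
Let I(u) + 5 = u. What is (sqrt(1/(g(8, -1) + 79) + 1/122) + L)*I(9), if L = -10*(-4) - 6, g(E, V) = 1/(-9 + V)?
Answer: 136 + 14*sqrt(3946578)/48129 ≈ 136.58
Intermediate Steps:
I(u) = -5 + u
L = 34 (L = 40 - 6 = 34)
(sqrt(1/(g(8, -1) + 79) + 1/122) + L)*I(9) = (sqrt(1/(1/(-9 - 1) + 79) + 1/122) + 34)*(-5 + 9) = (sqrt(1/(1/(-10) + 79) + 1/122) + 34)*4 = (sqrt(1/(-1/10 + 79) + 1/122) + 34)*4 = (sqrt(1/(789/10) + 1/122) + 34)*4 = (sqrt(10/789 + 1/122) + 34)*4 = (sqrt(2009/96258) + 34)*4 = (7*sqrt(3946578)/96258 + 34)*4 = (34 + 7*sqrt(3946578)/96258)*4 = 136 + 14*sqrt(3946578)/48129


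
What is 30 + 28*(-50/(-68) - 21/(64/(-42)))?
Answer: 59359/136 ≈ 436.46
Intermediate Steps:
30 + 28*(-50/(-68) - 21/(64/(-42))) = 30 + 28*(-50*(-1/68) - 21/(64*(-1/42))) = 30 + 28*(25/34 - 21/(-32/21)) = 30 + 28*(25/34 - 21*(-21/32)) = 30 + 28*(25/34 + 441/32) = 30 + 28*(7897/544) = 30 + 55279/136 = 59359/136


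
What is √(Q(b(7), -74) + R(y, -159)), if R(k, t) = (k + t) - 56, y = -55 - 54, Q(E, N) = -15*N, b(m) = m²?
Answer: √786 ≈ 28.036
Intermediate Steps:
y = -109
R(k, t) = -56 + k + t
√(Q(b(7), -74) + R(y, -159)) = √(-15*(-74) + (-56 - 109 - 159)) = √(1110 - 324) = √786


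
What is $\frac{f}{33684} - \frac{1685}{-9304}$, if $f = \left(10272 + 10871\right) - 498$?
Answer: $\frac{62209655}{78348984} \approx 0.79401$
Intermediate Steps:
$f = 20645$ ($f = 21143 - 498 = 20645$)
$\frac{f}{33684} - \frac{1685}{-9304} = \frac{20645}{33684} - \frac{1685}{-9304} = 20645 \cdot \frac{1}{33684} - - \frac{1685}{9304} = \frac{20645}{33684} + \frac{1685}{9304} = \frac{62209655}{78348984}$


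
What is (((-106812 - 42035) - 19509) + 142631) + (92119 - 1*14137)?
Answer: 52257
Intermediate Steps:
(((-106812 - 42035) - 19509) + 142631) + (92119 - 1*14137) = ((-148847 - 19509) + 142631) + (92119 - 14137) = (-168356 + 142631) + 77982 = -25725 + 77982 = 52257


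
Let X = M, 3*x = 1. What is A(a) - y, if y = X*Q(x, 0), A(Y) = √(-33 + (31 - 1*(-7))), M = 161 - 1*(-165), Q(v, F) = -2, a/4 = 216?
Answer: 652 + √5 ≈ 654.24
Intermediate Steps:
a = 864 (a = 4*216 = 864)
x = ⅓ (x = (⅓)*1 = ⅓ ≈ 0.33333)
M = 326 (M = 161 + 165 = 326)
X = 326
A(Y) = √5 (A(Y) = √(-33 + (31 + 7)) = √(-33 + 38) = √5)
y = -652 (y = 326*(-2) = -652)
A(a) - y = √5 - 1*(-652) = √5 + 652 = 652 + √5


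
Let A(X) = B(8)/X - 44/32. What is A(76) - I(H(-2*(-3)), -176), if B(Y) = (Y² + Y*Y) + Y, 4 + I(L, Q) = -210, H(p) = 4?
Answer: 32591/152 ≈ 214.41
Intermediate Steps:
I(L, Q) = -214 (I(L, Q) = -4 - 210 = -214)
B(Y) = Y + 2*Y² (B(Y) = (Y² + Y²) + Y = 2*Y² + Y = Y + 2*Y²)
A(X) = -11/8 + 136/X (A(X) = (8*(1 + 2*8))/X - 44/32 = (8*(1 + 16))/X - 44*1/32 = (8*17)/X - 11/8 = 136/X - 11/8 = -11/8 + 136/X)
A(76) - I(H(-2*(-3)), -176) = (-11/8 + 136/76) - 1*(-214) = (-11/8 + 136*(1/76)) + 214 = (-11/8 + 34/19) + 214 = 63/152 + 214 = 32591/152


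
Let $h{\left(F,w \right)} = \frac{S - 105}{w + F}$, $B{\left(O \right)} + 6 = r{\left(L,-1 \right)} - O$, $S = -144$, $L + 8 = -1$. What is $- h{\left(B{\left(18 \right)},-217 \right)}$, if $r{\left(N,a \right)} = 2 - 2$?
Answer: $- \frac{249}{241} \approx -1.0332$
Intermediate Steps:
$L = -9$ ($L = -8 - 1 = -9$)
$r{\left(N,a \right)} = 0$
$B{\left(O \right)} = -6 - O$ ($B{\left(O \right)} = -6 + \left(0 - O\right) = -6 - O$)
$h{\left(F,w \right)} = - \frac{249}{F + w}$ ($h{\left(F,w \right)} = \frac{-144 - 105}{w + F} = - \frac{249}{F + w}$)
$- h{\left(B{\left(18 \right)},-217 \right)} = - \frac{-249}{\left(-6 - 18\right) - 217} = - \frac{-249}{-24 - 217} = - \frac{-249}{-241} = - \frac{\left(-249\right) \left(-1\right)}{241} = \left(-1\right) \frac{249}{241} = - \frac{249}{241}$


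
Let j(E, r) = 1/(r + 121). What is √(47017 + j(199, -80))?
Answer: √79035618/41 ≈ 216.83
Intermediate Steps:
j(E, r) = 1/(121 + r)
√(47017 + j(199, -80)) = √(47017 + 1/(121 - 80)) = √(47017 + 1/41) = √(1927698/41) = √79035618/41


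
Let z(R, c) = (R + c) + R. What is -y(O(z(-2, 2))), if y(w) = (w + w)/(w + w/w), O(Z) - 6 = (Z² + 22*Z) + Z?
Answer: -72/35 ≈ -2.0571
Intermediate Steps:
z(R, c) = c + 2*R
O(Z) = 6 + Z² + 23*Z (O(Z) = 6 + ((Z² + 22*Z) + Z) = 6 + (Z² + 23*Z) = 6 + Z² + 23*Z)
y(w) = 2*w/(1 + w) (y(w) = (2*w)/(w + 1) = (2*w)/(1 + w) = 2*w/(1 + w))
-y(O(z(-2, 2))) = -2*(6 + (2 + 2*(-2))² + 23*(2 + 2*(-2)))/(1 + (6 + (2 + 2*(-2))² + 23*(2 + 2*(-2)))) = -2*(6 + (2 - 4)² + 23*(2 - 4))/(1 + (6 + (2 - 4)² + 23*(2 - 4))) = -2*(6 + (-2)² + 23*(-2))/(1 + (6 + (-2)² + 23*(-2))) = -2*(6 + 4 - 46)/(1 + (6 + 4 - 46)) = -2*(-36)/(1 - 36) = -2*(-36)/(-35) = -2*(-36)*(-1)/35 = -1*72/35 = -72/35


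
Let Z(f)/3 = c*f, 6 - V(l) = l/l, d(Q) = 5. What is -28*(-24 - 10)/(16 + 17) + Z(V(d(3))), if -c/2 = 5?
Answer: -3998/33 ≈ -121.15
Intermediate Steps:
c = -10 (c = -2*5 = -10)
V(l) = 5 (V(l) = 6 - l/l = 6 - 1*1 = 6 - 1 = 5)
Z(f) = -30*f (Z(f) = 3*(-10*f) = -30*f)
-28*(-24 - 10)/(16 + 17) + Z(V(d(3))) = -28*(-24 - 10)/(16 + 17) - 30*5 = -(-952)/33 - 150 = -28*(-34/33) - 150 = 952/33 - 150 = -3998/33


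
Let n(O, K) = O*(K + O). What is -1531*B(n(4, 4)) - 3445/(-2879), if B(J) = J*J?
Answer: -4513531531/2879 ≈ -1.5677e+6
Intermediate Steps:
B(J) = J²
-1531*B(n(4, 4)) - 3445/(-2879) = -1531*(4*(4 + 4))² - 3445/(-2879) = -1531*(4*8)² - 3445*(-1/2879) = -1531*32² + 3445/2879 = -1531/(1/1024) + 3445/2879 = -1531/1/1024 + 3445/2879 = -1531*1024 + 3445/2879 = -1567744 + 3445/2879 = -4513531531/2879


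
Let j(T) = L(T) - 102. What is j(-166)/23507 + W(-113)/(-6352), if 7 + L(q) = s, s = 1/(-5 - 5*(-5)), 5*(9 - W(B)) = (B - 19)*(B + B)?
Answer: 696742757/746582320 ≈ 0.93324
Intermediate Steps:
W(B) = 9 - 2*B*(-19 + B)/5 (W(B) = 9 - (B - 19)*(B + B)/5 = 9 - (-19 + B)*2*B/5 = 9 - 2*B*(-19 + B)/5)
s = 1/20 (s = 1/(-5 + 25) = 1/20 ≈ 0.050000)
L(q) = -139/20 (L(q) = -7 + 1/20 = -139/20)
j(T) = -2179/20 (j(T) = -139/20 - 102 = -2179/20)
j(-166)/23507 + W(-113)/(-6352) = -2179/20/23507 + (9 - ⅖*(-113)² + (38/5)*(-113))/(-6352) = -2179/20*1/23507 + (9 - ⅖*12769 - 4294/5)*(-1/6352) = -2179/470140 + (9 - 25538/5 - 4294/5)*(-1/6352) = -2179/470140 - 29787/5*(-1/6352) = -2179/470140 + 29787/31760 = 696742757/746582320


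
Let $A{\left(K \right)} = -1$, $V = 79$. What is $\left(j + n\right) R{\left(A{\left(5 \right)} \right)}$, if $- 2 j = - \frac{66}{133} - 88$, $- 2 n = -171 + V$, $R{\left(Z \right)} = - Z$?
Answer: $\frac{12003}{133} \approx 90.248$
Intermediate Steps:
$n = 46$ ($n = - \frac{-171 + 79}{2} = \left(- \frac{1}{2}\right) \left(-92\right) = 46$)
$j = \frac{5885}{133}$ ($j = - \frac{- \frac{66}{133} - 88}{2} = \left(- \frac{1}{2}\right) \left(- \frac{11770}{133}\right) = \frac{5885}{133} \approx 44.248$)
$\left(j + n\right) R{\left(A{\left(5 \right)} \right)} = \left(\frac{5885}{133} + 46\right) \left(\left(-1\right) \left(-1\right)\right) = \frac{12003}{133} \cdot 1 = \frac{12003}{133}$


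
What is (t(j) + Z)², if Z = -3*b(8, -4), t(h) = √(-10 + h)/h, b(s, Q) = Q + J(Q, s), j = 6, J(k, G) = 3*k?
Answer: (144 + I)²/9 ≈ 2303.9 + 32.0*I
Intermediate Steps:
b(s, Q) = 4*Q (b(s, Q) = Q + 3*Q = 4*Q)
t(h) = √(-10 + h)/h
Z = 48 (Z = -12*(-4) = -3*(-16) = 48)
(t(j) + Z)² = (√(-10 + 6)/6 + 48)² = (√(-4)/6 + 48)² = ((2*I)/6 + 48)² = (I/3 + 48)² = (48 + I/3)²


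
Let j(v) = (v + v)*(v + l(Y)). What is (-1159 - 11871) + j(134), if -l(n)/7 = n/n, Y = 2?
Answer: 21006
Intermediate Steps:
l(n) = -7 (l(n) = -7*n/n = -7*1 = -7)
j(v) = 2*v*(-7 + v) (j(v) = (v + v)*(v - 7) = (2*v)*(-7 + v) = 2*v*(-7 + v))
(-1159 - 11871) + j(134) = (-1159 - 11871) + 2*134*(-7 + 134) = -13030 + 2*134*127 = -13030 + 34036 = 21006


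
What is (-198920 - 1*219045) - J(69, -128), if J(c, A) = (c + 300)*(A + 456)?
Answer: -538997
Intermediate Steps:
J(c, A) = (300 + c)*(456 + A)
(-198920 - 1*219045) - J(69, -128) = (-198920 - 1*219045) - (136800 + 300*(-128) + 456*69 - 128*69) = (-198920 - 219045) - (136800 - 38400 + 31464 - 8832) = -417965 - 1*121032 = -417965 - 121032 = -538997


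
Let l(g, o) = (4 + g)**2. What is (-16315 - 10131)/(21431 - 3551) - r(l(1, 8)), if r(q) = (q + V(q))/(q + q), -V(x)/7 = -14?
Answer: -176077/44700 ≈ -3.9391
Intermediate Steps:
V(x) = 98 (V(x) = -7*(-14) = 98)
r(q) = (98 + q)/(2*q) (r(q) = (q + 98)/(q + q) = (98 + q)/((2*q)) = (98 + q)*(1/(2*q)) = (98 + q)/(2*q))
(-16315 - 10131)/(21431 - 3551) - r(l(1, 8)) = (-16315 - 10131)/(21431 - 3551) - (98 + (4 + 1)**2)/(2*((4 + 1)**2)) = -26446/17880 - (98 + 5**2)/(2*(5**2)) = -26446*1/17880 - (98 + 25)/(2*25) = -13223/8940 - 123/(2*25) = -13223/8940 - 1*123/50 = -13223/8940 - 123/50 = -176077/44700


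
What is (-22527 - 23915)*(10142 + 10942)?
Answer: -979183128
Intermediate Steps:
(-22527 - 23915)*(10142 + 10942) = -46442*21084 = -979183128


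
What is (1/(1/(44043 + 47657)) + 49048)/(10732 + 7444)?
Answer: 35187/4544 ≈ 7.7436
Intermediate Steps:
(1/(1/(44043 + 47657)) + 49048)/(10732 + 7444) = (1/(1/91700) + 49048)/18176 = (1/(1/91700) + 49048)*(1/18176) = (91700 + 49048)*(1/18176) = 140748*(1/18176) = 35187/4544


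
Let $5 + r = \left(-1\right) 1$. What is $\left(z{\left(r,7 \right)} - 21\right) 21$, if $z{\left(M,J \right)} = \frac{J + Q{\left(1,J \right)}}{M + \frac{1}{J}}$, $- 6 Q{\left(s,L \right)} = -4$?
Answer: $- \frac{19208}{41} \approx -468.49$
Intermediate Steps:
$Q{\left(s,L \right)} = \frac{2}{3}$ ($Q{\left(s,L \right)} = \left(- \frac{1}{6}\right) \left(-4\right) = \frac{2}{3}$)
$r = -6$ ($r = -5 - 1 = -6$)
$z{\left(M,J \right)} = \frac{\frac{2}{3} + J}{M + \frac{1}{J}}$ ($z{\left(M,J \right)} = \frac{J + \frac{2}{3}}{M + \frac{1}{J}} = \frac{\frac{2}{3} + J}{M + \frac{1}{J}}$)
$\left(z{\left(r,7 \right)} - 21\right) 21 = \left(\frac{1}{3} \cdot 7 \frac{1}{1 + 7 \left(-6\right)} \left(2 + 3 \cdot 7\right) - 21\right) 21 = \left(\frac{1}{3} \cdot 7 \frac{1}{1 - 42} \left(2 + 21\right) - 21\right) 21 = \left(\frac{1}{3} \cdot 7 \frac{1}{-41} \cdot 23 - 21\right) 21 = \left(\frac{1}{3} \cdot 7 \left(- \frac{1}{41}\right) 23 - 21\right) 21 = \left(- \frac{161}{123} - 21\right) 21 = \left(- \frac{2744}{123}\right) 21 = - \frac{19208}{41}$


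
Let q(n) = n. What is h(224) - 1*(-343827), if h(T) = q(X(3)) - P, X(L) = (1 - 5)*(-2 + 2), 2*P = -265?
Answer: 687919/2 ≈ 3.4396e+5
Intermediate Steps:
P = -265/2 (P = (½)*(-265) = -265/2 ≈ -132.50)
X(L) = 0 (X(L) = -4*0 = 0)
h(T) = 265/2 (h(T) = 0 - 1*(-265/2) = 0 + 265/2 = 265/2)
h(224) - 1*(-343827) = 265/2 - 1*(-343827) = 265/2 + 343827 = 687919/2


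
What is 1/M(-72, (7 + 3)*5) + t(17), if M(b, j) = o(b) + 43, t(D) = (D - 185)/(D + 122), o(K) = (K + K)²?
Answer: -3490733/2888281 ≈ -1.2086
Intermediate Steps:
o(K) = 4*K² (o(K) = (2*K)² = 4*K²)
t(D) = (-185 + D)/(122 + D)
M(b, j) = 43 + 4*b² (M(b, j) = 4*b² + 43 = 43 + 4*b²)
1/M(-72, (7 + 3)*5) + t(17) = 1/(43 + 4*(-72)²) + (-185 + 17)/(122 + 17) = 1/(43 + 4*5184) - 168/139 = 1/(43 + 20736) + (1/139)*(-168) = 1/20779 - 168/139 = -3490733/2888281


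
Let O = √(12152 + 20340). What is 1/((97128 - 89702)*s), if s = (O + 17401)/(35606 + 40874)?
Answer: 665414240/1124156453317 - 76480*√8123/1124156453317 ≈ 0.00058579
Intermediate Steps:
O = 2*√8123 (O = √32492 = 2*√8123 ≈ 180.26)
s = 17401/76480 + √8123/38240 (s = (2*√8123 + 17401)/(35606 + 40874) = (17401 + 2*√8123)/76480 = (17401 + 2*√8123)*(1/76480) = 17401/76480 + √8123/38240 ≈ 0.22988)
1/((97128 - 89702)*s) = 1/((97128 - 89702)*(17401/76480 + √8123/38240)) = 1/(7426*(17401/76480 + √8123/38240))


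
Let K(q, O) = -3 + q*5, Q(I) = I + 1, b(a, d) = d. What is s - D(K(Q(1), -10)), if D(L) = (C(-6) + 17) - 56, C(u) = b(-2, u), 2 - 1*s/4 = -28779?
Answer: 115169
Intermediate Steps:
s = 115124 (s = 8 - 4*(-28779) = 8 + 115116 = 115124)
C(u) = u
Q(I) = 1 + I
K(q, O) = -3 + 5*q
D(L) = -45 (D(L) = (-6 + 17) - 56 = 11 - 56 = -45)
s - D(K(Q(1), -10)) = 115124 - 1*(-45) = 115124 + 45 = 115169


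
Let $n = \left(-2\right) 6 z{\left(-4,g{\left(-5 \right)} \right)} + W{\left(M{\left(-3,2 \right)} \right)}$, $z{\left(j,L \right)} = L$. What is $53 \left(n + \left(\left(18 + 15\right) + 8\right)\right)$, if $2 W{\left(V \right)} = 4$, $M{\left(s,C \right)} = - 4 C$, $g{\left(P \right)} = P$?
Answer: $5459$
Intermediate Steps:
$W{\left(V \right)} = 2$ ($W{\left(V \right)} = \frac{1}{2} \cdot 4 = 2$)
$n = 62$ ($n = \left(-2\right) 6 \left(-5\right) + 2 = \left(-12\right) \left(-5\right) + 2 = 60 + 2 = 62$)
$53 \left(n + \left(\left(18 + 15\right) + 8\right)\right) = 53 \left(62 + \left(\left(18 + 15\right) + 8\right)\right) = 53 \left(62 + \left(33 + 8\right)\right) = 53 \left(62 + 41\right) = 53 \cdot 103 = 5459$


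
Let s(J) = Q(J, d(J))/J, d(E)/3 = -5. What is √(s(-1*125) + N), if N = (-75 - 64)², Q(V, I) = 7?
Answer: √12075590/25 ≈ 139.00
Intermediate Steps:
d(E) = -15 (d(E) = 3*(-5) = -15)
N = 19321 (N = (-139)² = 19321)
s(J) = 7/J
√(s(-1*125) + N) = √(7/((-1*125)) + 19321) = √(7/(-125) + 19321) = √(7*(-1/125) + 19321) = √(-7/125 + 19321) = √(2415118/125) = √12075590/25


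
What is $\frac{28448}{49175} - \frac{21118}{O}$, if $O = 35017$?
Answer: $- \frac{6044862}{245994425} \approx -0.024573$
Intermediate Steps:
$\frac{28448}{49175} - \frac{21118}{O} = \frac{28448}{49175} - \frac{21118}{35017} = 28448 \cdot \frac{1}{49175} - \frac{21118}{35017} = \frac{4064}{7025} - \frac{21118}{35017} = - \frac{6044862}{245994425}$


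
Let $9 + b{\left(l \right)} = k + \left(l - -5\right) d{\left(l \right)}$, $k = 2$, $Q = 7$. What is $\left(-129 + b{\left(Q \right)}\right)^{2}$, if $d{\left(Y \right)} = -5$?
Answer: $38416$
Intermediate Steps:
$b{\left(l \right)} = -32 - 5 l$ ($b{\left(l \right)} = -9 + \left(2 + \left(l - -5\right) \left(-5\right)\right) = -9 + \left(2 + \left(l + 5\right) \left(-5\right)\right) = -9 + \left(2 + \left(5 + l\right) \left(-5\right)\right) = -9 + \left(2 - \left(25 + 5 l\right)\right) = -9 - \left(23 + 5 l\right) = -32 - 5 l$)
$\left(-129 + b{\left(Q \right)}\right)^{2} = \left(-129 - 67\right)^{2} = \left(-196\right)^{2} = 38416$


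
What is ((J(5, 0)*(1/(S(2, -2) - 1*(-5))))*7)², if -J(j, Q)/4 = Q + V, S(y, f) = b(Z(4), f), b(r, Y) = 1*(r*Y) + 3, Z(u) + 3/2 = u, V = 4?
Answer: 12544/9 ≈ 1393.8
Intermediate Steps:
Z(u) = -3/2 + u
b(r, Y) = 3 + Y*r (b(r, Y) = 1*(Y*r) + 3 = Y*r + 3 = 3 + Y*r)
S(y, f) = 3 + 5*f/2 (S(y, f) = 3 + f*(-3/2 + 4) = 3 + f*(5/2) = 3 + 5*f/2)
J(j, Q) = -16 - 4*Q (J(j, Q) = -4*(Q + 4) = -4*(4 + Q) = -16 - 4*Q)
((J(5, 0)*(1/(S(2, -2) - 1*(-5))))*7)² = (((-16 - 4*0)*(1/((3 + (5/2)*(-2)) - 1*(-5))))*7)² = (((-16 + 0)*(1/((3 - 5) + 5)))*7)² = (-16/(-2 + 5)*7)² = (-16/3*7)² = (-112/3)² = 12544/9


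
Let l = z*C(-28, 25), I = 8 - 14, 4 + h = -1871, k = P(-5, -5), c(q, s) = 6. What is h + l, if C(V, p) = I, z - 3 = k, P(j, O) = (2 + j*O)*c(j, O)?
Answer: -2865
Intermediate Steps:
P(j, O) = 12 + 6*O*j (P(j, O) = (2 + j*O)*6 = (2 + O*j)*6 = 12 + 6*O*j)
k = 162 (k = 12 + 6*(-5)*(-5) = 12 + 150 = 162)
z = 165 (z = 3 + 162 = 165)
h = -1875 (h = -4 - 1871 = -1875)
I = -6
C(V, p) = -6
l = -990 (l = 165*(-6) = -990)
h + l = -1875 - 990 = -2865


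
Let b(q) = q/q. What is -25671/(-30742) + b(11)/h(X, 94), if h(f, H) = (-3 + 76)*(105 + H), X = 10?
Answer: 372953359/446589034 ≈ 0.83512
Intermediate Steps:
b(q) = 1
h(f, H) = 7665 + 73*H (h(f, H) = 73*(105 + H) = 7665 + 73*H)
-25671/(-30742) + b(11)/h(X, 94) = -25671/(-30742) + 1/(7665 + 73*94) = -25671*(-1/30742) + 1/(7665 + 6862) = 25671/30742 + 1/14527 = 372953359/446589034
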